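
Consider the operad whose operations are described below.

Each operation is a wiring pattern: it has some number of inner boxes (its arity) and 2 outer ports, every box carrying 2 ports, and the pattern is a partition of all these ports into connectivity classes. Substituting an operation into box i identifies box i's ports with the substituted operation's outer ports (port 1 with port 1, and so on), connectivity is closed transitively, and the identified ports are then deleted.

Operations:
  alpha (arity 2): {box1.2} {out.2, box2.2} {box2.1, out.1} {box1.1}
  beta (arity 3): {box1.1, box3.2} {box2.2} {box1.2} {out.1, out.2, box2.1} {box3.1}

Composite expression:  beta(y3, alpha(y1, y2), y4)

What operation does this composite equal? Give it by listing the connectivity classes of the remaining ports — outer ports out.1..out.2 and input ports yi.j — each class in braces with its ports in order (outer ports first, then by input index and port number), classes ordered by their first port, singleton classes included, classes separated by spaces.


Connectivity passes through glued beta-boundaries; trace each wire chain.
through alpha, on inputs (y1, y2): {out.1, y2.1} {out.2, y2.2} {y1.1} {y1.2} (out.j = stage outer ports)
through beta, on inputs (y3, y1, y2, y4): {out.1, out.2, y2.1} {y1.1} {y1.2} {y2.2} {y3.1, y4.2} {y3.2} {y4.1} (out.j = stage outer ports)

{out.1, out.2, y2.1} {y1.1} {y1.2} {y2.2} {y3.1, y4.2} {y3.2} {y4.1}


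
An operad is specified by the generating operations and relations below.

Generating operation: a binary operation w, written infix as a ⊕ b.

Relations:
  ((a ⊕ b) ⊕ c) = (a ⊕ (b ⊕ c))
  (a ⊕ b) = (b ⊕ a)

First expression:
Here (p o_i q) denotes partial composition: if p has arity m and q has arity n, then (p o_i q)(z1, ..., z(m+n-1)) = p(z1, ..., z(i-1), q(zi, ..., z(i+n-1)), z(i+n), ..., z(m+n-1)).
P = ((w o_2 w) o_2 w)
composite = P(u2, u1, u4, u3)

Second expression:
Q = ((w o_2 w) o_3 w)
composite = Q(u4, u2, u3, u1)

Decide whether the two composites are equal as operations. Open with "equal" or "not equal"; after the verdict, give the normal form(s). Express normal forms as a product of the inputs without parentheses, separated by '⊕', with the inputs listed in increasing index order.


equal: each reduces to u1 ⊕ u2 ⊕ u3 ⊕ u4

The first composite normalizes to u1 ⊕ u2 ⊕ u3 ⊕ u4
The second composite normalizes to u1 ⊕ u2 ⊕ u3 ⊕ u4
Same normal form: equal.


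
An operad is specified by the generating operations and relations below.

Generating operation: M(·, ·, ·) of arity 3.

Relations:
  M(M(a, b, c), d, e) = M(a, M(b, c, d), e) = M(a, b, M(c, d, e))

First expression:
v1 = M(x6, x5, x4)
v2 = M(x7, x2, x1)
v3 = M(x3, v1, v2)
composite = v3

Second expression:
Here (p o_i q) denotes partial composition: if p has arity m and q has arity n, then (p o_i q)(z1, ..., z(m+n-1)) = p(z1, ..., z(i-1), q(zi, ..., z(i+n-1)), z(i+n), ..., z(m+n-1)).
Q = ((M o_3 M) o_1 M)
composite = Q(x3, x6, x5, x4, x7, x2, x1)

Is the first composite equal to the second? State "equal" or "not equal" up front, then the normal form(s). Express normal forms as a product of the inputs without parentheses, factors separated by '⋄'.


equal; the common form is x3 ⋄ x6 ⋄ x5 ⋄ x4 ⋄ x7 ⋄ x2 ⋄ x1


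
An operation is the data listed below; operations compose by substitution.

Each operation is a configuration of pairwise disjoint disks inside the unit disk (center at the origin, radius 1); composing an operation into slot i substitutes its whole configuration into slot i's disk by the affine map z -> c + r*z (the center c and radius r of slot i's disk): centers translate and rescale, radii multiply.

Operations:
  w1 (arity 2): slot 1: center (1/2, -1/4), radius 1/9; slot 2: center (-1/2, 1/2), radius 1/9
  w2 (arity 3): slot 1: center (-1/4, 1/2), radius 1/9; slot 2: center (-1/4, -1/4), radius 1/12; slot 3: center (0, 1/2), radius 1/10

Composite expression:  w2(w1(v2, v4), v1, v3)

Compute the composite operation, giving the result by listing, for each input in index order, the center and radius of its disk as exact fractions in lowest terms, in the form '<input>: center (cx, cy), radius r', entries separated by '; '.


Follow each v-input down from w2: c' goes to c + r*c', radius to r*r'.
input v2: applying the 2 nested substitutions gives center (-7/36, 17/36), radius 1/81
input v4: applying the 2 nested substitutions gives center (-11/36, 5/9), radius 1/81
input v1: applying the 1 nested substitution gives center (-1/4, -1/4), radius 1/12
input v3: applying the 1 nested substitution gives center (0, 1/2), radius 1/10

v1: center (-1/4, -1/4), radius 1/12; v2: center (-7/36, 17/36), radius 1/81; v3: center (0, 1/2), radius 1/10; v4: center (-11/36, 5/9), radius 1/81


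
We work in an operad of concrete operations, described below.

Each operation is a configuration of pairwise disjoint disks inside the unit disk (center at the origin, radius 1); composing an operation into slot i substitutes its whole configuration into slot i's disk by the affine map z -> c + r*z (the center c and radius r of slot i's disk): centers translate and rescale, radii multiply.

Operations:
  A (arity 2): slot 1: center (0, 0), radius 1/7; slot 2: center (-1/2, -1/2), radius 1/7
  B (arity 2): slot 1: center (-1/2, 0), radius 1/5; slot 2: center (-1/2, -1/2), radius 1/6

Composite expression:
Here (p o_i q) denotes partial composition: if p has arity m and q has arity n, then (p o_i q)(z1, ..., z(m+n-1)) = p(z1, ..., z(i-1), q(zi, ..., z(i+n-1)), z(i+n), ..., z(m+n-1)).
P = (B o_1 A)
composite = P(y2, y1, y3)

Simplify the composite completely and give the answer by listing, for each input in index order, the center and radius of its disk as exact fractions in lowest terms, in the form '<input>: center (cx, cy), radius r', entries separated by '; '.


Affine substitution under B: radii multiply and y-centers shift.
y2 passes through 2 substitutions, ending at center (-1/2, 0), radius 1/35
y1 passes through 2 substitutions, ending at center (-3/5, -1/10), radius 1/35
y3 passes through 1 substitution, ending at center (-1/2, -1/2), radius 1/6

y1: center (-3/5, -1/10), radius 1/35; y2: center (-1/2, 0), radius 1/35; y3: center (-1/2, -1/2), radius 1/6


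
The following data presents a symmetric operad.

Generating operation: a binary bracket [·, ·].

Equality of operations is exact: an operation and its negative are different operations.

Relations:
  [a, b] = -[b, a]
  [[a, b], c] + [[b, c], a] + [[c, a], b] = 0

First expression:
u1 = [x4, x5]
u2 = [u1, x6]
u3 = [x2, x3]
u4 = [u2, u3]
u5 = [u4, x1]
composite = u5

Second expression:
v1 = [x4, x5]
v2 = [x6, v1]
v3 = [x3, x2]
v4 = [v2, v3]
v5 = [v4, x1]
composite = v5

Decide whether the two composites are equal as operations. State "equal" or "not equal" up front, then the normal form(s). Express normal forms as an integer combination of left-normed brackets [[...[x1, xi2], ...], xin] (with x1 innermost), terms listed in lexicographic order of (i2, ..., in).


Normal form of the first expression: [[[[[x1, x2], x3], x4], x5], x6] - [[[[[x1, x2], x3], x5], x4], x6] - [[[[[x1, x2], x3], x6], x4], x5] + [[[[[x1, x2], x3], x6], x5], x4] - [[[[[x1, x3], x2], x4], x5], x6] + [[[[[x1, x3], x2], x5], x4], x6] + [[[[[x1, x3], x2], x6], x4], x5] - [[[[[x1, x3], x2], x6], x5], x4] - [[[[[x1, x4], x5], x6], x2], x3] + [[[[[x1, x4], x5], x6], x3], x2] + [[[[[x1, x5], x4], x6], x2], x3] - [[[[[x1, x5], x4], x6], x3], x2] + [[[[[x1, x6], x4], x5], x2], x3] - [[[[[x1, x6], x4], x5], x3], x2] - [[[[[x1, x6], x5], x4], x2], x3] + [[[[[x1, x6], x5], x4], x3], x2]
Normal form of the second expression: [[[[[x1, x2], x3], x4], x5], x6] - [[[[[x1, x2], x3], x5], x4], x6] - [[[[[x1, x2], x3], x6], x4], x5] + [[[[[x1, x2], x3], x6], x5], x4] - [[[[[x1, x3], x2], x4], x5], x6] + [[[[[x1, x3], x2], x5], x4], x6] + [[[[[x1, x3], x2], x6], x4], x5] - [[[[[x1, x3], x2], x6], x5], x4] - [[[[[x1, x4], x5], x6], x2], x3] + [[[[[x1, x4], x5], x6], x3], x2] + [[[[[x1, x5], x4], x6], x2], x3] - [[[[[x1, x5], x4], x6], x3], x2] + [[[[[x1, x6], x4], x5], x2], x3] - [[[[[x1, x6], x4], x5], x3], x2] - [[[[[x1, x6], x5], x4], x2], x3] + [[[[[x1, x6], x5], x4], x3], x2]
Identical normal forms: equal.

equal: each reduces to [[[[[x1, x2], x3], x4], x5], x6] - [[[[[x1, x2], x3], x5], x4], x6] - [[[[[x1, x2], x3], x6], x4], x5] + [[[[[x1, x2], x3], x6], x5], x4] - [[[[[x1, x3], x2], x4], x5], x6] + [[[[[x1, x3], x2], x5], x4], x6] + [[[[[x1, x3], x2], x6], x4], x5] - [[[[[x1, x3], x2], x6], x5], x4] - [[[[[x1, x4], x5], x6], x2], x3] + [[[[[x1, x4], x5], x6], x3], x2] + [[[[[x1, x5], x4], x6], x2], x3] - [[[[[x1, x5], x4], x6], x3], x2] + [[[[[x1, x6], x4], x5], x2], x3] - [[[[[x1, x6], x4], x5], x3], x2] - [[[[[x1, x6], x5], x4], x2], x3] + [[[[[x1, x6], x5], x4], x3], x2]


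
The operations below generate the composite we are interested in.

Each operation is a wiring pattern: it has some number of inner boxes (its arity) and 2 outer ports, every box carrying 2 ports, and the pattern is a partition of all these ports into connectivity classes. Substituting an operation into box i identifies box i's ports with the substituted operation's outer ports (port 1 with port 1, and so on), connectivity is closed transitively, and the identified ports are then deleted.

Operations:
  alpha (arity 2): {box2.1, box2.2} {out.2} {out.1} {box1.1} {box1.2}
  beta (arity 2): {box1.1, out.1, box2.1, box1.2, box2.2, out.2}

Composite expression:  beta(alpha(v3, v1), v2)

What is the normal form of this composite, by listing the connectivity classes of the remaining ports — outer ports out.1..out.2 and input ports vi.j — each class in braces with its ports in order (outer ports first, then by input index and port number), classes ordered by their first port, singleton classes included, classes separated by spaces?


{out.1, out.2, v2.1, v2.2} {v1.1, v1.2} {v3.1} {v3.2}

Substituting into beta glues patterns; closure does the rest.
through alpha, on inputs (v3, v1): {out.1} {out.2} {v1.1, v1.2} {v3.1} {v3.2} (out.j = stage outer ports)
through beta, on inputs (v3, v1, v2): {out.1, out.2, v2.1, v2.2} {v1.1, v1.2} {v3.1} {v3.2} (out.j = stage outer ports)


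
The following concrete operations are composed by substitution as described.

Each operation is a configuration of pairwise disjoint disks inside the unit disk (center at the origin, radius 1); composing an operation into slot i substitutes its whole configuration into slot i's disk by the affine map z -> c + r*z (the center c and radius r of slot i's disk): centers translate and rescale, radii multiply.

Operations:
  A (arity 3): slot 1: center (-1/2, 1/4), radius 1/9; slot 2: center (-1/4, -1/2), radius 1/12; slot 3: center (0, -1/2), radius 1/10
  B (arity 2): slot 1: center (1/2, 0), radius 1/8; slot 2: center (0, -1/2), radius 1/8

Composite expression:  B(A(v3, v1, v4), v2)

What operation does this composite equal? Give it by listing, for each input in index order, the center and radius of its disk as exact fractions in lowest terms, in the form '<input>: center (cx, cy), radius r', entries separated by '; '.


v1: center (15/32, -1/16), radius 1/96; v2: center (0, -1/2), radius 1/8; v3: center (7/16, 1/32), radius 1/72; v4: center (1/2, -1/16), radius 1/80


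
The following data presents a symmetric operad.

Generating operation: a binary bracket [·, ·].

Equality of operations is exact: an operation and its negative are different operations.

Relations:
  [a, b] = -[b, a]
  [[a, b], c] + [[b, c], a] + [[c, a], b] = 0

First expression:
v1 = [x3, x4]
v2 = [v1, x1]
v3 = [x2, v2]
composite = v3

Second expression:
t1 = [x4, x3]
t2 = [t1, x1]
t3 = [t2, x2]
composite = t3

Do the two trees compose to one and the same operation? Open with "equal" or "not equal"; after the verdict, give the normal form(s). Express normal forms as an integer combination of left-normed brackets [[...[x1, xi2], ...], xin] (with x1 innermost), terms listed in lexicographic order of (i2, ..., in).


equal; both compose to [[[x1, x3], x4], x2] - [[[x1, x4], x3], x2]


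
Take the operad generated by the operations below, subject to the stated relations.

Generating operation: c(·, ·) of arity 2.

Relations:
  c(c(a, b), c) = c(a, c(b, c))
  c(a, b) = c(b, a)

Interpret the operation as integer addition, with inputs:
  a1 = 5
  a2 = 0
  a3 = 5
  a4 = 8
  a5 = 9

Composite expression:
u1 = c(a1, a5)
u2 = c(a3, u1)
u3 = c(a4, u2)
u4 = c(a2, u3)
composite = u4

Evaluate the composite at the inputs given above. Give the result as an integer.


27

c(a1, a5) = 14
c(a3, c(a1, a5)) = 19
c(a4, c(a3, c(a1, a5))) = 27
c(a2, c(a4, c(a3, c(a1, a5)))) = 27


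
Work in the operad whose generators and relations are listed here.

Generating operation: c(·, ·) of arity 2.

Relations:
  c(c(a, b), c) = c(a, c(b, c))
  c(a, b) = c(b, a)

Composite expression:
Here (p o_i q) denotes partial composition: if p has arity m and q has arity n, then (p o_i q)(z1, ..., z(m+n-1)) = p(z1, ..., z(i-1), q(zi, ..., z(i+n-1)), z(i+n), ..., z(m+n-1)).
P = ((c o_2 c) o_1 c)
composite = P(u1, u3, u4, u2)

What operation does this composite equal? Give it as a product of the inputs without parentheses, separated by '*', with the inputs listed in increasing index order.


u1 * u2 * u3 * u4

Shape and order are irrelevant to c; the u-input set decides.
c(u1, u3) flattens to u1 * u3
c(u4, u2) flattens to u4 * u2
c(c(u1, u3), c(u4, u2)) flattens to u1 * u3 * u4 * u2
sorting the factors by input index: u1 * u2 * u3 * u4


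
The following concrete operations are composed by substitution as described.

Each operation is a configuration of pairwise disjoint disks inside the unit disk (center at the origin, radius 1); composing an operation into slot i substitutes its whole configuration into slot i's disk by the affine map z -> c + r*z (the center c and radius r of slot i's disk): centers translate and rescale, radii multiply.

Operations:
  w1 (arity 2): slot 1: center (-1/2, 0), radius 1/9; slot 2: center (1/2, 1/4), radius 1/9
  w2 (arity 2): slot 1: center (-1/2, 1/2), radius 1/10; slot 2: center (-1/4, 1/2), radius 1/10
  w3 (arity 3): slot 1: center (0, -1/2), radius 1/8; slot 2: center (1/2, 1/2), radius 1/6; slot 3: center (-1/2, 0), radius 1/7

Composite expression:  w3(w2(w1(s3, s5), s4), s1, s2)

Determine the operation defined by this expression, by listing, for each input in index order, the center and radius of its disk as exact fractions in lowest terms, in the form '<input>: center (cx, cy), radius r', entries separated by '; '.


s1: center (1/2, 1/2), radius 1/6; s2: center (-1/2, 0), radius 1/7; s3: center (-11/160, -7/16), radius 1/720; s4: center (-1/32, -7/16), radius 1/80; s5: center (-9/160, -139/320), radius 1/720

Affine substitution under w3: radii multiply and s-centers shift.
input s3: composing its 3 substitution steps yields center (-11/160, -7/16), radius 1/720
input s5: composing its 3 substitution steps yields center (-9/160, -139/320), radius 1/720
input s4: composing its 2 substitution steps yields center (-1/32, -7/16), radius 1/80
input s1: composing its 1 substitution step yields center (1/2, 1/2), radius 1/6
input s2: composing its 1 substitution step yields center (-1/2, 0), radius 1/7


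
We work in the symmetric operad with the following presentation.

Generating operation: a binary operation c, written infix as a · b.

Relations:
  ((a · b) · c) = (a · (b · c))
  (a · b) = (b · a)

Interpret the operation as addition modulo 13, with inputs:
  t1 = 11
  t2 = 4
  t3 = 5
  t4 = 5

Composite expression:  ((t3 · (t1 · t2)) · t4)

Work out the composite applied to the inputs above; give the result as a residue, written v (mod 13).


12 (mod 13)

(t1 · t2) = 2
(t3 · (t1 · t2)) = 7
((t3 · (t1 · t2)) · t4) = 12


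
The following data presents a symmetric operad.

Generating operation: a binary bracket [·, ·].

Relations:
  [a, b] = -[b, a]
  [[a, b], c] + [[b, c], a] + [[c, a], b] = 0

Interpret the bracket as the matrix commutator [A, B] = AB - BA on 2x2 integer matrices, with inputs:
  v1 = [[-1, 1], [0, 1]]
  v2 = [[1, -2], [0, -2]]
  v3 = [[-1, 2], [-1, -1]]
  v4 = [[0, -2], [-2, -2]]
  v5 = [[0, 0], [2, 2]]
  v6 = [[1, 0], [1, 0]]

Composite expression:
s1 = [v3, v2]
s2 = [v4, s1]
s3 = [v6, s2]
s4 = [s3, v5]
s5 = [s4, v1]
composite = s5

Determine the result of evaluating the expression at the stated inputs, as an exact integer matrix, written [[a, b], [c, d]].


[[28, -160], [56, -28]]

[v3, v2] = [[-2, -6], [-3, 2]]
[v4, [v3, v2]] = [[-6, -20], [14, 6]]
[v6, [v4, [v3, v2]]] = [[20, -20], [-26, -20]]
[[v6, [v4, [v3, v2]]], v5] = [[-40, -40], [-28, 40]]
[[[v6, [v4, [v3, v2]]], v5], v1] = [[28, -160], [56, -28]]


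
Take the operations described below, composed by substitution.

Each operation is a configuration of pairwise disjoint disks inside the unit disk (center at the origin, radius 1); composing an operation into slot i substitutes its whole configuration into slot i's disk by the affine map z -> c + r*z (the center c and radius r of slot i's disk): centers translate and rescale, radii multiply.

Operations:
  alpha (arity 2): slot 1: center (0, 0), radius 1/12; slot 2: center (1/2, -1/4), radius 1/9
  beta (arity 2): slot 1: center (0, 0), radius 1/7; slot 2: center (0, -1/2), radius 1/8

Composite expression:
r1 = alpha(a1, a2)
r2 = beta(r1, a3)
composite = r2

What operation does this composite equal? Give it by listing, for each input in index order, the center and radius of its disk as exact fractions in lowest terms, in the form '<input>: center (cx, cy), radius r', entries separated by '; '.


a1: center (0, 0), radius 1/84; a2: center (1/14, -1/28), radius 1/63; a3: center (0, -1/2), radius 1/8

Each a-disk chains the slot maps above it in beta; radii multiply.
for a1, the 2-step affine chain lands on center (0, 0), radius 1/84
for a2, the 2-step affine chain lands on center (1/14, -1/28), radius 1/63
for a3, the 1-step affine chain lands on center (0, -1/2), radius 1/8


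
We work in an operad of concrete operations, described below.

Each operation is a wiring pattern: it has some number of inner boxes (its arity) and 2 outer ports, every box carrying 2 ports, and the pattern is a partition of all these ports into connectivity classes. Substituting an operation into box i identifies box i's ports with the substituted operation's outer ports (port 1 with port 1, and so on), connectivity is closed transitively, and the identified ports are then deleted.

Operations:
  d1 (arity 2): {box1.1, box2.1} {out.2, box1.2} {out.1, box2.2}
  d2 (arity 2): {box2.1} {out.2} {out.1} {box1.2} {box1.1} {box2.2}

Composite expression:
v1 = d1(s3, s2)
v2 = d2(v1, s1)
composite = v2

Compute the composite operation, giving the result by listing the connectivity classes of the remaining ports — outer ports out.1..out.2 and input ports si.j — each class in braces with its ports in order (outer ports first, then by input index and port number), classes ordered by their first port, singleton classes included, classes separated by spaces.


{out.1} {out.2} {s1.1} {s1.2} {s2.1, s3.1} {s2.2} {s3.2}

After gluing at d2, chains via deleted ports link the s-ports.
stage d1: inputs (s3, s2), connectivity {out.1, s2.2} {out.2, s3.2} {s2.1, s3.1}, out.j its boundary
stage d2: inputs (s3, s2, s1), connectivity {out.1} {out.2} {s1.1} {s1.2} {s2.1, s3.1} {s2.2} {s3.2}, out.j its boundary


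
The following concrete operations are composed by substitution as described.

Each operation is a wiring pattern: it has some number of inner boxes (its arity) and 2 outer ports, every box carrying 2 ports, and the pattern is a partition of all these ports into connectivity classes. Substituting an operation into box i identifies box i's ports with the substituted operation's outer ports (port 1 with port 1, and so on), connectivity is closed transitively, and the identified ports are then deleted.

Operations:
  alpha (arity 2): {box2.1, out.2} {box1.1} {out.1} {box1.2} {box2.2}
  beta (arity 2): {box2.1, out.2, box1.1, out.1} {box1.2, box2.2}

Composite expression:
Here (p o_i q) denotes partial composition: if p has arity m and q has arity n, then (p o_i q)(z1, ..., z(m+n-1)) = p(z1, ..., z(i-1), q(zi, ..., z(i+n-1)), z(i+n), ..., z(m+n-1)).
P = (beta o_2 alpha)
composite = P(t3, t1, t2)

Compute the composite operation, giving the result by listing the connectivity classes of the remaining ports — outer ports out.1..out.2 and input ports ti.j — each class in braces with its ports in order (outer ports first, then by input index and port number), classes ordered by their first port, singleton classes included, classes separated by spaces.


After gluing at beta, chains via deleted ports link the t-ports.
composing alpha on (t1, t2), with out.j its own outer ports: {out.1} {out.2, t2.1} {t1.1} {t1.2} {t2.2}
composing beta on (t3, t1, t2), with out.j its own outer ports: {out.1, out.2, t3.1} {t1.1} {t1.2} {t2.1, t3.2} {t2.2}

{out.1, out.2, t3.1} {t1.1} {t1.2} {t2.1, t3.2} {t2.2}


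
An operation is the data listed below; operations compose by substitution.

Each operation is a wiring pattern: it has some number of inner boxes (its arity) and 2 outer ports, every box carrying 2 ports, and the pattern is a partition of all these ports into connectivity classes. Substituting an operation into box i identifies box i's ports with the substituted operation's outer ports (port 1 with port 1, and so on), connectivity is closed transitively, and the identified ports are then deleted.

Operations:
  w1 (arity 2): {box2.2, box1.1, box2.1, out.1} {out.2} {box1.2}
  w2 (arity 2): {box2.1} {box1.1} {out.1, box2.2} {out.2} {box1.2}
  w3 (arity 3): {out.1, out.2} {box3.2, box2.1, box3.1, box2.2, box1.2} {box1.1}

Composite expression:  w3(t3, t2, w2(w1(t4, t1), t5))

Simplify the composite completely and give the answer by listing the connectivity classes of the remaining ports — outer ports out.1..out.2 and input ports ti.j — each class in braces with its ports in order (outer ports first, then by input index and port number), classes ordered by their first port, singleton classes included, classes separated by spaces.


Connectivity passes through glued w3-boundaries; trace each wire chain.
through w1, on inputs (t4, t1): {out.1, t1.1, t1.2, t4.1} {out.2} {t4.2} (out.j = stage outer ports)
through w2, on inputs (t4, t1, t5): {out.1, t5.2} {out.2} {t1.1, t1.2, t4.1} {t4.2} {t5.1} (out.j = stage outer ports)
through w3, on inputs (t3, t2, t4, t1, t5): {out.1, out.2} {t1.1, t1.2, t4.1} {t2.1, t2.2, t3.2, t5.2} {t3.1} {t4.2} {t5.1} (out.j = stage outer ports)

{out.1, out.2} {t1.1, t1.2, t4.1} {t2.1, t2.2, t3.2, t5.2} {t3.1} {t4.2} {t5.1}


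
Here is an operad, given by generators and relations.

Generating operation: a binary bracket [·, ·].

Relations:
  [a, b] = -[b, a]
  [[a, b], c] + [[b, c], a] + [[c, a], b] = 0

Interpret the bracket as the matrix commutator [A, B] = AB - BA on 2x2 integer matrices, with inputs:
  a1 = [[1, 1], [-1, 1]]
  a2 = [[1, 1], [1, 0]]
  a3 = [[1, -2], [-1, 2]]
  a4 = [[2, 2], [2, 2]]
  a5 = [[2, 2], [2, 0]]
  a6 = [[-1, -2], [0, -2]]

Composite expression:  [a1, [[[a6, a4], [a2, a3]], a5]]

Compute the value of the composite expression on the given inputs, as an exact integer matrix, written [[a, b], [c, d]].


[[-16, -32], [-32, 16]]


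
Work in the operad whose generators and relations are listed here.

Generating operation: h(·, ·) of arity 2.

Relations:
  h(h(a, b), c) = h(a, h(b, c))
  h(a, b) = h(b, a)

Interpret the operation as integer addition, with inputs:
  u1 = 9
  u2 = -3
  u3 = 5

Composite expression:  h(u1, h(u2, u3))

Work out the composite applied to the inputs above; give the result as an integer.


11

h(u2, u3) = 2
h(u1, h(u2, u3)) = 11


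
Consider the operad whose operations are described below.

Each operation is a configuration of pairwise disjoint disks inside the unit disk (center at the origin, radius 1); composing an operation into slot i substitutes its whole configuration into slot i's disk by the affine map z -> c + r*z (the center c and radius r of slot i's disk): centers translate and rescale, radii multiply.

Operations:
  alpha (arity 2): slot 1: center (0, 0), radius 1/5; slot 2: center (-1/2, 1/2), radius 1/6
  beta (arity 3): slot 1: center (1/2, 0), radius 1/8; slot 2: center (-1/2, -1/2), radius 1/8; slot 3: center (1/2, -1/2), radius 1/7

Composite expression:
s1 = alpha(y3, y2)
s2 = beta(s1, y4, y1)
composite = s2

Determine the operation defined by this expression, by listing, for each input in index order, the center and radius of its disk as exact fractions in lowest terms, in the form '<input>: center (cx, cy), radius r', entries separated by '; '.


Only the slot chain above each y matters under beta; compose those maps.
y3: after 2 affine steps, its disk has center (1/2, 0), radius 1/40
y2: after 2 affine steps, its disk has center (7/16, 1/16), radius 1/48
y4: after 1 affine step, its disk has center (-1/2, -1/2), radius 1/8
y1: after 1 affine step, its disk has center (1/2, -1/2), radius 1/7

y1: center (1/2, -1/2), radius 1/7; y2: center (7/16, 1/16), radius 1/48; y3: center (1/2, 0), radius 1/40; y4: center (-1/2, -1/2), radius 1/8


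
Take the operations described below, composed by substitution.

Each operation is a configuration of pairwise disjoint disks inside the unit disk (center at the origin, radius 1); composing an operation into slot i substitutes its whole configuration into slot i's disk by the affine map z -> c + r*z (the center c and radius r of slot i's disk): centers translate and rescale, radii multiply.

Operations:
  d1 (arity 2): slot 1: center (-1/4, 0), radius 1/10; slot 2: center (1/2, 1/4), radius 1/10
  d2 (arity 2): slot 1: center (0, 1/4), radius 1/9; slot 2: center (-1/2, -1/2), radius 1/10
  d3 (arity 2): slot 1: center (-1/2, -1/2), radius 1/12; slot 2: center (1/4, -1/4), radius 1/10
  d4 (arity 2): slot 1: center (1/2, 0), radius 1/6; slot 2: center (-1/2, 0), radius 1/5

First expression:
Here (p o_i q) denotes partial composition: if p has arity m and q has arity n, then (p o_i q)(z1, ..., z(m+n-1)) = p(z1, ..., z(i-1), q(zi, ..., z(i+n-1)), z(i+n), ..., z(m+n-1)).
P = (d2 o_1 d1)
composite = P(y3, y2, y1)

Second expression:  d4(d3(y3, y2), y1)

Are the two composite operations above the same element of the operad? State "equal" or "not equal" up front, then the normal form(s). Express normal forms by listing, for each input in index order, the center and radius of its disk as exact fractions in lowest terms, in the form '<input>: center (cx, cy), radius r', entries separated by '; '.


The first expression reduces to y1: center (-1/2, -1/2), radius 1/10; y2: center (1/18, 5/18), radius 1/90; y3: center (-1/36, 1/4), radius 1/90
The second expression reduces to y1: center (-1/2, 0), radius 1/5; y2: center (13/24, -1/24), radius 1/60; y3: center (5/12, -1/12), radius 1/72
Distinct normal forms: not equal.

not equal; first: y1: center (-1/2, -1/2), radius 1/10; y2: center (1/18, 5/18), radius 1/90; y3: center (-1/36, 1/4), radius 1/90; second: y1: center (-1/2, 0), radius 1/5; y2: center (13/24, -1/24), radius 1/60; y3: center (5/12, -1/12), radius 1/72


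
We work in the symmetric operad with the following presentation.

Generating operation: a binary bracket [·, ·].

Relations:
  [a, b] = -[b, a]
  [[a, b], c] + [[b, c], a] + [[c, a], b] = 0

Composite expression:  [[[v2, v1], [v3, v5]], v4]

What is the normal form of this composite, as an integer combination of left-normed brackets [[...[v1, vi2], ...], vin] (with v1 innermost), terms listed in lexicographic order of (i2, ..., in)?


-[[[[v1, v2], v3], v5], v4] + [[[[v1, v2], v5], v3], v4]

Expand each bracket as ab - ba; the v1-initial words give the coefficients.
Composite bracket: [[[v2, v1], [v3, v5]], v4]
The bracket unfolds into 16 signed words via [a, b] = ab - ba (2^4 = 16).
Only words starting with v1 matter:
  from v1v2v3v5v4, sign -1: term -[[[[v1, v2], v3], v5], v4]
  from v1v2v5v3v4, sign +1: term +[[[[v1, v2], v5], v3], v4]


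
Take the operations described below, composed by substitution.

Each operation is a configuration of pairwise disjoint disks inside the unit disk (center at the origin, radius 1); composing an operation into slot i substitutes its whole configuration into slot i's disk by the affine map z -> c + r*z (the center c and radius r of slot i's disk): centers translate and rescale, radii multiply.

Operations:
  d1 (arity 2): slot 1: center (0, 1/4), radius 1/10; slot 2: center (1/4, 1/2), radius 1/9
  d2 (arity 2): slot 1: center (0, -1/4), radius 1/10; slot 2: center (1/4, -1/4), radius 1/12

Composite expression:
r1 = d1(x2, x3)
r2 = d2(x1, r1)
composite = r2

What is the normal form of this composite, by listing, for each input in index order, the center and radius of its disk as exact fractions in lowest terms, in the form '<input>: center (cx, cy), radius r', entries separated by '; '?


x1: center (0, -1/4), radius 1/10; x2: center (1/4, -11/48), radius 1/120; x3: center (13/48, -5/24), radius 1/108


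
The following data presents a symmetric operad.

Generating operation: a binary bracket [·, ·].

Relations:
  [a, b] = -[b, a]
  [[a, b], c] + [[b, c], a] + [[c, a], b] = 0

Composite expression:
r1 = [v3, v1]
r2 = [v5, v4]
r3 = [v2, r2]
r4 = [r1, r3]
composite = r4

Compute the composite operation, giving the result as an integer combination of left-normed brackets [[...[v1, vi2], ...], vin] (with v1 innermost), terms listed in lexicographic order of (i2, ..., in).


[[[[v1, v3], v2], v4], v5] - [[[[v1, v3], v2], v5], v4] - [[[[v1, v3], v4], v5], v2] + [[[[v1, v3], v5], v4], v2]

In the tensor algebra, words opening v1 carry the v1-anchored form.
Composite bracket: [[v3, v1], [v2, [v5, v4]]]
Expanding via [a, b] = ab - ba: 16 signed words (2^4 = 16).
Words beginning with v1 determine it all:
  sign of v1v3v2v4v5 is +1, so it contributes +[[[[v1, v3], v2], v4], v5]
  sign of v1v3v2v5v4 is -1, so it contributes -[[[[v1, v3], v2], v5], v4]
  sign of v1v3v4v5v2 is -1, so it contributes -[[[[v1, v3], v4], v5], v2]
  sign of v1v3v5v4v2 is +1, so it contributes +[[[[v1, v3], v5], v4], v2]


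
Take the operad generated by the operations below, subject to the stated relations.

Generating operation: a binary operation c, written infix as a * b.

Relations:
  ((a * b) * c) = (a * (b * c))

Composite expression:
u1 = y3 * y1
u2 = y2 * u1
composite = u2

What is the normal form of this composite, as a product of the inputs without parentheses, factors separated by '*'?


y2 * y3 * y1

Associativity of c dissolves the nesting; only the y-input order survives.
(y3 * y1) collapses to y3 * y1
(y2 * (y3 * y1)) collapses to y2 * y3 * y1


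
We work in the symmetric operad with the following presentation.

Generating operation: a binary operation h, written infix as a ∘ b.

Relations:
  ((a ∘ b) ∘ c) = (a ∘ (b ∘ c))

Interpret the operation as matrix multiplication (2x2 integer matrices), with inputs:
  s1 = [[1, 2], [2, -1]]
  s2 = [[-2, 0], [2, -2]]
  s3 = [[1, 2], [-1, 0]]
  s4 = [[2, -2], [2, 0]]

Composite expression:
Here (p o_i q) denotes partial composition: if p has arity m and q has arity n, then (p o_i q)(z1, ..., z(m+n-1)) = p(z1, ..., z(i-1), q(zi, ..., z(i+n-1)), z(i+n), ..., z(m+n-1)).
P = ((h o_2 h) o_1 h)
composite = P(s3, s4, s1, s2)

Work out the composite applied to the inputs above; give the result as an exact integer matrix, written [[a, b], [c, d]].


[[24, -28], [-16, 12]]

(s3 ∘ s4) = [[6, -2], [-2, 2]]
(s1 ∘ s2) = [[2, -4], [-6, 2]]
((s3 ∘ s4) ∘ (s1 ∘ s2)) = [[24, -28], [-16, 12]]


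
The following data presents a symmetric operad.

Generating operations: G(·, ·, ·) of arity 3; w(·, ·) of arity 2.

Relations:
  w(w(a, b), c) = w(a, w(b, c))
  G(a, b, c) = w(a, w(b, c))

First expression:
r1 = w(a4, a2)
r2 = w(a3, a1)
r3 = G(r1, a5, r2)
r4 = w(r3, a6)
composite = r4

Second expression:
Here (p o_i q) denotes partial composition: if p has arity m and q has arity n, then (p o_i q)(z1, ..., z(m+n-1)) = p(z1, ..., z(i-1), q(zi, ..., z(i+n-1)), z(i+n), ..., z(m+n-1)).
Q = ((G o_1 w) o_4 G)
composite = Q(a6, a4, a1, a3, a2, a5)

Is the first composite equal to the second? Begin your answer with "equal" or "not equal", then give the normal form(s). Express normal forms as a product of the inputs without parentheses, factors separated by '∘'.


Normal form of the first expression: a4 ∘ a2 ∘ a5 ∘ a3 ∘ a1 ∘ a6
Normal form of the second expression: a6 ∘ a4 ∘ a1 ∘ a3 ∘ a2 ∘ a5
Different reductions; not equal.

not equal — first a4 ∘ a2 ∘ a5 ∘ a3 ∘ a1 ∘ a6, second a6 ∘ a4 ∘ a1 ∘ a3 ∘ a2 ∘ a5


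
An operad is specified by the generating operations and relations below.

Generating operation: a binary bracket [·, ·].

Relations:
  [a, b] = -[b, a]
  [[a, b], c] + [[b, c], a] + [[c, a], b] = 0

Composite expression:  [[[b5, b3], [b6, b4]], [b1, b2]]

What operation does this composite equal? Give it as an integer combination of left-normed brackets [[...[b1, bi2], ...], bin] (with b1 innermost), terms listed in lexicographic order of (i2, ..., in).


-[[[[[b1, b2], b3], b5], b4], b6] + [[[[[b1, b2], b3], b5], b6], b4] + [[[[[b1, b2], b4], b6], b3], b5] - [[[[[b1, b2], b4], b6], b5], b3] + [[[[[b1, b2], b5], b3], b4], b6] - [[[[[b1, b2], b5], b3], b6], b4] - [[[[[b1, b2], b6], b4], b3], b5] + [[[[[b1, b2], b6], b4], b5], b3]

In the tensor algebra, words opening b1 carry the b1-anchored form.
Composite bracket: [[[b5, b3], [b6, b4]], [b1, b2]]
Under [a, b] = ab - ba we get 32 signed associative words (2^5 = 32).
Coefficients come from the b1-initial words:
  sign of b1b2b3b5b4b6 is -1, so it contributes -[[[[[b1, b2], b3], b5], b4], b6]
  sign of b1b2b3b5b6b4 is +1, so it contributes +[[[[[b1, b2], b3], b5], b6], b4]
  sign of b1b2b4b6b3b5 is +1, so it contributes +[[[[[b1, b2], b4], b6], b3], b5]
  sign of b1b2b4b6b5b3 is -1, so it contributes -[[[[[b1, b2], b4], b6], b5], b3]
  sign of b1b2b5b3b4b6 is +1, so it contributes +[[[[[b1, b2], b5], b3], b4], b6]
  sign of b1b2b5b3b6b4 is -1, so it contributes -[[[[[b1, b2], b5], b3], b6], b4]
  sign of b1b2b6b4b3b5 is -1, so it contributes -[[[[[b1, b2], b6], b4], b3], b5]
  sign of b1b2b6b4b5b3 is +1, so it contributes +[[[[[b1, b2], b6], b4], b5], b3]


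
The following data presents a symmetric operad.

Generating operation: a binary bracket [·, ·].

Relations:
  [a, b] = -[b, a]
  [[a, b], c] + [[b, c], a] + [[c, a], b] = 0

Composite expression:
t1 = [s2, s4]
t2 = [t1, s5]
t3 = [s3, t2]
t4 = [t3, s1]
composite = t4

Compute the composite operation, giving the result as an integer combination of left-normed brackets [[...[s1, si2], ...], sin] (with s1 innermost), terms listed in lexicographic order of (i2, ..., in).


A multilinear Lie element is pinned by s1-initial words (s1 innermost).
Composite bracket: [[s3, [[s2, s4], s5]], s1]
The bracket unfolds into 16 signed words via [a, b] = ab - ba (2^4 = 16).
Only words starting with s1 matter:
  s1s2s4s5s3 (sign +1) contributes +[[[[s1, s2], s4], s5], s3]
  s1s3s2s4s5 (sign -1) contributes -[[[[s1, s3], s2], s4], s5]
  s1s3s4s2s5 (sign +1) contributes +[[[[s1, s3], s4], s2], s5]
  s1s3s5s2s4 (sign +1) contributes +[[[[s1, s3], s5], s2], s4]
  s1s3s5s4s2 (sign -1) contributes -[[[[s1, s3], s5], s4], s2]
  s1s4s2s5s3 (sign -1) contributes -[[[[s1, s4], s2], s5], s3]
  s1s5s2s4s3 (sign -1) contributes -[[[[s1, s5], s2], s4], s3]
  s1s5s4s2s3 (sign +1) contributes +[[[[s1, s5], s4], s2], s3]

[[[[s1, s2], s4], s5], s3] - [[[[s1, s3], s2], s4], s5] + [[[[s1, s3], s4], s2], s5] + [[[[s1, s3], s5], s2], s4] - [[[[s1, s3], s5], s4], s2] - [[[[s1, s4], s2], s5], s3] - [[[[s1, s5], s2], s4], s3] + [[[[s1, s5], s4], s2], s3]


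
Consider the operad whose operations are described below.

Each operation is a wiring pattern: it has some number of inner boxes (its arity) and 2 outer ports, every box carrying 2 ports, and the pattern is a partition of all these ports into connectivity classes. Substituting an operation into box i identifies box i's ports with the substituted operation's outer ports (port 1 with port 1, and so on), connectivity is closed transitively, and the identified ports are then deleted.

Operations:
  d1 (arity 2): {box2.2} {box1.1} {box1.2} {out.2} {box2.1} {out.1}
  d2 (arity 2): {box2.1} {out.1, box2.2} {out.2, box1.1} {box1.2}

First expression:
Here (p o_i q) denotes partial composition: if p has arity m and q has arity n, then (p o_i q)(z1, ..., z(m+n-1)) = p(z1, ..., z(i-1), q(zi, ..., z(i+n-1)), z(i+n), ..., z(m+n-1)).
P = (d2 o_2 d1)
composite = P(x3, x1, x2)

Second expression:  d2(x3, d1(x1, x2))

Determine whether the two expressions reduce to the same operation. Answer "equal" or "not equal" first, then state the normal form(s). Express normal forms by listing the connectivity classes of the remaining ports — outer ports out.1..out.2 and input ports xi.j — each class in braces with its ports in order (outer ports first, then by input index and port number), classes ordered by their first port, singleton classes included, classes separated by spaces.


Normal form of the first expression: {out.1} {out.2, x3.1} {x1.1} {x1.2} {x2.1} {x2.2} {x3.2}
Normal form of the second expression: {out.1} {out.2, x3.1} {x1.1} {x1.2} {x2.1} {x2.2} {x3.2}
One common form — equal.

equal; the common form is {out.1} {out.2, x3.1} {x1.1} {x1.2} {x2.1} {x2.2} {x3.2}


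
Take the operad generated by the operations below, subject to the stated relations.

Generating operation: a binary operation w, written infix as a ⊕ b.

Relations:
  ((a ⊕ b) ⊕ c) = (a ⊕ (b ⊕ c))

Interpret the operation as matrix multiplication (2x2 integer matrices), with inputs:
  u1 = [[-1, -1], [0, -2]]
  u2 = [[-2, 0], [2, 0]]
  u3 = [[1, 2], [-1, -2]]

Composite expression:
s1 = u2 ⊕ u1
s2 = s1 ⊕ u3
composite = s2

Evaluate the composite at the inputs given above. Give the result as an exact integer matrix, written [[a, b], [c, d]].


[[0, 0], [0, 0]]


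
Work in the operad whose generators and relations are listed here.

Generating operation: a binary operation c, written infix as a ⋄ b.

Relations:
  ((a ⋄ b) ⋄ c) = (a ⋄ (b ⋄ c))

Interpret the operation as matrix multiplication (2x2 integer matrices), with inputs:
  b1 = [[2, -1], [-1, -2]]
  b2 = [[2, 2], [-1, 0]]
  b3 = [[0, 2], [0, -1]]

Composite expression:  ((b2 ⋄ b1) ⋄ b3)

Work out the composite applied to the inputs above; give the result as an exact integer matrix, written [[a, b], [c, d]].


[[0, 10], [0, -5]]

(b2 ⋄ b1) = [[2, -6], [-2, 1]]
((b2 ⋄ b1) ⋄ b3) = [[0, 10], [0, -5]]


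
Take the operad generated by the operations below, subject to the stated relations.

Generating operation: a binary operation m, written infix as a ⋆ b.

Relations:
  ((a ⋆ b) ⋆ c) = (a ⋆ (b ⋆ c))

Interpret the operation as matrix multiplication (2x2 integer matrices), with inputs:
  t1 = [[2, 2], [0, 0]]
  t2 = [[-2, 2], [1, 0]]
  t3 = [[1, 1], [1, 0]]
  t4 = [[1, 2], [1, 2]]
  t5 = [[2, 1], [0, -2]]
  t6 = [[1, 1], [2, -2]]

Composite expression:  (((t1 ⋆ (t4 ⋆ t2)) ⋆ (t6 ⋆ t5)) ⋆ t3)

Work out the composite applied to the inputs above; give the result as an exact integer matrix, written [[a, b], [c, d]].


[[80, 32], [0, 0]]


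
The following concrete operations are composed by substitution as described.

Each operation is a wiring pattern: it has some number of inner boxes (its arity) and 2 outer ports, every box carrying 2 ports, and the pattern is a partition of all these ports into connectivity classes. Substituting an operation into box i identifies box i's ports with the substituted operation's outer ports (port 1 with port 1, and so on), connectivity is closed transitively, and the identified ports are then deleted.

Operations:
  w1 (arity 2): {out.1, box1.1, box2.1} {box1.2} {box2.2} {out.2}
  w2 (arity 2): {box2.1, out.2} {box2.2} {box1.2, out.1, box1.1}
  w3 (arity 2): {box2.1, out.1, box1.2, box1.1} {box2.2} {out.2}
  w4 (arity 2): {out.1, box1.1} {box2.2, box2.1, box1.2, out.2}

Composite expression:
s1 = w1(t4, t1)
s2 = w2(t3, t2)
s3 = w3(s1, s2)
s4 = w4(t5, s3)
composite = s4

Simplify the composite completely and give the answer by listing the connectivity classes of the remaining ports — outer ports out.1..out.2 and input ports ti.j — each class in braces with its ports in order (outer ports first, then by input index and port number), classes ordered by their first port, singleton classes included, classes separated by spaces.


Two ports join when wires chain via w4-identified ports.
stage w1: inputs (t4, t1), connectivity {out.1, t1.1, t4.1} {out.2} {t1.2} {t4.2}, out.j its boundary
stage w2: inputs (t3, t2), connectivity {out.1, t3.1, t3.2} {out.2, t2.1} {t2.2}, out.j its boundary
stage w3: inputs (t4, t1, t3, t2), connectivity {out.1, t1.1, t3.1, t3.2, t4.1} {out.2} {t1.2} {t2.1} {t2.2} {t4.2}, out.j its boundary
stage w4: inputs (t5, t4, t1, t3, t2), connectivity {out.1, t5.1} {out.2, t1.1, t3.1, t3.2, t4.1, t5.2} {t1.2} {t2.1} {t2.2} {t4.2}, out.j its boundary

{out.1, t5.1} {out.2, t1.1, t3.1, t3.2, t4.1, t5.2} {t1.2} {t2.1} {t2.2} {t4.2}
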